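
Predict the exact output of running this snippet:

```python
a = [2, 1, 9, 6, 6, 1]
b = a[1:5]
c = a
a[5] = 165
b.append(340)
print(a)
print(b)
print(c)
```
[2, 1, 9, 6, 6, 165]
[1, 9, 6, 6, 340]
[2, 1, 9, 6, 6, 165]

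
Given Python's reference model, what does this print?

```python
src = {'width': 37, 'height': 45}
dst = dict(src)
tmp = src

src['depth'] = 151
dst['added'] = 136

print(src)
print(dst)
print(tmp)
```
{'width': 37, 'height': 45, 'depth': 151}
{'width': 37, 'height': 45, 'added': 136}
{'width': 37, 'height': 45, 'depth': 151}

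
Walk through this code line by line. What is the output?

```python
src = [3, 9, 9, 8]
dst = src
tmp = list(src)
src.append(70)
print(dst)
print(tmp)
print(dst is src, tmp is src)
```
[3, 9, 9, 8, 70]
[3, 9, 9, 8]
True False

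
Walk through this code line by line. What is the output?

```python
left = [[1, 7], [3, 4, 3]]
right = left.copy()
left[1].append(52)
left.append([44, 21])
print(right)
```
[[1, 7], [3, 4, 3, 52]]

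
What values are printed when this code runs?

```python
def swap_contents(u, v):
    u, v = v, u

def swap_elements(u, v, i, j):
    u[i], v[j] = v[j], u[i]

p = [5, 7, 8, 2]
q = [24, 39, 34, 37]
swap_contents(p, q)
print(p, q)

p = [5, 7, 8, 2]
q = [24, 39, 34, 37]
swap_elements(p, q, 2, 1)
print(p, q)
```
[5, 7, 8, 2] [24, 39, 34, 37]
[5, 7, 39, 2] [24, 8, 34, 37]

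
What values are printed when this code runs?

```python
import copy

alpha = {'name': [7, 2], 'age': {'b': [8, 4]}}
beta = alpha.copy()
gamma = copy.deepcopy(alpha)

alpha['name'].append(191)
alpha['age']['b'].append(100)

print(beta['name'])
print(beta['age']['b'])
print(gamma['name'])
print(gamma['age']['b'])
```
[7, 2, 191]
[8, 4, 100]
[7, 2]
[8, 4]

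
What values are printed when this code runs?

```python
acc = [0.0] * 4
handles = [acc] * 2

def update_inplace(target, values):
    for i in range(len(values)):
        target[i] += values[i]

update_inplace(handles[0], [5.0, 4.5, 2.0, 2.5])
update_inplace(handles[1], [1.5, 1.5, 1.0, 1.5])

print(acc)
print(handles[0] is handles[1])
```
[6.5, 6.0, 3.0, 4.0]
True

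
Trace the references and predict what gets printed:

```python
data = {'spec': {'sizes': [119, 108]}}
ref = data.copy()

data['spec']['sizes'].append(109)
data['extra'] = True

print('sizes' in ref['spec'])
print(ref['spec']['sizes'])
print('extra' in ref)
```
True
[119, 108, 109]
False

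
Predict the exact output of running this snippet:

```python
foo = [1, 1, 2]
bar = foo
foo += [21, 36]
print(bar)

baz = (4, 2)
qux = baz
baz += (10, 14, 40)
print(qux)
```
[1, 1, 2, 21, 36]
(4, 2)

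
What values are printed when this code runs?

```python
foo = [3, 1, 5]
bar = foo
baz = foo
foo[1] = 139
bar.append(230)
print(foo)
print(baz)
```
[3, 139, 5, 230]
[3, 139, 5, 230]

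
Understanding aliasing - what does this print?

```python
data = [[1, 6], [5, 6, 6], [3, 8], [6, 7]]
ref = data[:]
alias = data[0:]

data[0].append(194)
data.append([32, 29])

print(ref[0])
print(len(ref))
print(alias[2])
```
[1, 6, 194]
4
[3, 8]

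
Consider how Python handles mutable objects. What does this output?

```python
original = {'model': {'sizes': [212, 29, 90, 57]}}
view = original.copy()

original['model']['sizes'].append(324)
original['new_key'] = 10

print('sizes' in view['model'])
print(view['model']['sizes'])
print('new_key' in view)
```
True
[212, 29, 90, 57, 324]
False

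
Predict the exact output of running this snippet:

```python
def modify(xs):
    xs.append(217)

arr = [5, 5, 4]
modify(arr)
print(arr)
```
[5, 5, 4, 217]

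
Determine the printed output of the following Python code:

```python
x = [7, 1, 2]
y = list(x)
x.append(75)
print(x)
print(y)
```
[7, 1, 2, 75]
[7, 1, 2]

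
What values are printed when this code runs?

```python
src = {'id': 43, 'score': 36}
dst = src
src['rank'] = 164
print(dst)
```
{'id': 43, 'score': 36, 'rank': 164}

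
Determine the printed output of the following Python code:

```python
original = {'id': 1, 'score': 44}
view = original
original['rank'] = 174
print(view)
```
{'id': 1, 'score': 44, 'rank': 174}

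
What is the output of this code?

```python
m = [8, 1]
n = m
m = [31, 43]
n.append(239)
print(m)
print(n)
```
[31, 43]
[8, 1, 239]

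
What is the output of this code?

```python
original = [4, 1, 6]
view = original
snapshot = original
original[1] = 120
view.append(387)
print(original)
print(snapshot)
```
[4, 120, 6, 387]
[4, 120, 6, 387]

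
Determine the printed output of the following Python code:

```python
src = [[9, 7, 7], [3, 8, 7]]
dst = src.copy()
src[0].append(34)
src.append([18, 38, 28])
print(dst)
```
[[9, 7, 7, 34], [3, 8, 7]]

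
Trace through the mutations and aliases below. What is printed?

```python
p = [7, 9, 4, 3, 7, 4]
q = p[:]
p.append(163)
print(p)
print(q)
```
[7, 9, 4, 3, 7, 4, 163]
[7, 9, 4, 3, 7, 4]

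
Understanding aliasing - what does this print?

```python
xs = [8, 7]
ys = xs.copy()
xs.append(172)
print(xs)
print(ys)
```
[8, 7, 172]
[8, 7]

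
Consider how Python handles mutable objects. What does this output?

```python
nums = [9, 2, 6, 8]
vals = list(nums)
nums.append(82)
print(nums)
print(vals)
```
[9, 2, 6, 8, 82]
[9, 2, 6, 8]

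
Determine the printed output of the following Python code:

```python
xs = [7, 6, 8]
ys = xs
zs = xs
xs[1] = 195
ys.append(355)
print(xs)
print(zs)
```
[7, 195, 8, 355]
[7, 195, 8, 355]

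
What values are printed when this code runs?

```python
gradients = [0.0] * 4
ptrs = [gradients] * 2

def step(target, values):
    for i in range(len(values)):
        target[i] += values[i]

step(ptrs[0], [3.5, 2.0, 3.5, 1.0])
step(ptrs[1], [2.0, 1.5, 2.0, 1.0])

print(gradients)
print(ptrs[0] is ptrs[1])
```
[5.5, 3.5, 5.5, 2.0]
True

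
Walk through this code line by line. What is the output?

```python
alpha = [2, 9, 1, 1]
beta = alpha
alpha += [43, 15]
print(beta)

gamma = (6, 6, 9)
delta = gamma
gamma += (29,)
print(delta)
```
[2, 9, 1, 1, 43, 15]
(6, 6, 9)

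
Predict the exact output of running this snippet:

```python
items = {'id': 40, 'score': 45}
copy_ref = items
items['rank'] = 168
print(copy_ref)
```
{'id': 40, 'score': 45, 'rank': 168}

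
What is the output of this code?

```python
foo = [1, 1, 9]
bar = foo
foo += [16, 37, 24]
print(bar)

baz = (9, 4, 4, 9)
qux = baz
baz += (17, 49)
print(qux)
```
[1, 1, 9, 16, 37, 24]
(9, 4, 4, 9)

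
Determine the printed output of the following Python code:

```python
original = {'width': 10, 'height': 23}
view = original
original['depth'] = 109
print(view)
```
{'width': 10, 'height': 23, 'depth': 109}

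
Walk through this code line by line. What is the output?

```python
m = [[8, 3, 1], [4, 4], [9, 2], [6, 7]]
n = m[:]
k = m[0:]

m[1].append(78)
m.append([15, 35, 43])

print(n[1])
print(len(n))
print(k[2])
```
[4, 4, 78]
4
[9, 2]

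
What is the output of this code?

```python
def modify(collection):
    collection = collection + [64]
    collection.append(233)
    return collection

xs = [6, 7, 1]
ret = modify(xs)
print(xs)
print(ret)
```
[6, 7, 1]
[6, 7, 1, 64, 233]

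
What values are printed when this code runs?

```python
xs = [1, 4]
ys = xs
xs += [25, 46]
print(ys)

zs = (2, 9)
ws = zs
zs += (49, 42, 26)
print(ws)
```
[1, 4, 25, 46]
(2, 9)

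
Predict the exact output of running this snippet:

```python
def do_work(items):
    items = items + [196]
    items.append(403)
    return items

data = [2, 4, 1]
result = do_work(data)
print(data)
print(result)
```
[2, 4, 1]
[2, 4, 1, 196, 403]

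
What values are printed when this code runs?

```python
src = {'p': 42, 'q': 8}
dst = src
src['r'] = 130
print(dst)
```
{'p': 42, 'q': 8, 'r': 130}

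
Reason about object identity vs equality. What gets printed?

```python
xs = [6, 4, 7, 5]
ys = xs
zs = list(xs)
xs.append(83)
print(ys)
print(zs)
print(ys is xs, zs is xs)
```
[6, 4, 7, 5, 83]
[6, 4, 7, 5]
True False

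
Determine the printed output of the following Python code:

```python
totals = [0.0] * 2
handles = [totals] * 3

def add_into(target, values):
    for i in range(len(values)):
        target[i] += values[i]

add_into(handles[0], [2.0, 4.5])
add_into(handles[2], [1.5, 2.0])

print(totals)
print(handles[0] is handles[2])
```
[3.5, 6.5]
True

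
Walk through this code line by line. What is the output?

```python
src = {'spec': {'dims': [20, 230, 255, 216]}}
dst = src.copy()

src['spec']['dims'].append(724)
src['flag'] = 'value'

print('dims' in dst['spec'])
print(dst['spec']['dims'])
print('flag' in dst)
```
True
[20, 230, 255, 216, 724]
False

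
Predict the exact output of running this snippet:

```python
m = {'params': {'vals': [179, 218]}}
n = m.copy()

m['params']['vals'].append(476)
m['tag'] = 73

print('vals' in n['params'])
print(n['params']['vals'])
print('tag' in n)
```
True
[179, 218, 476]
False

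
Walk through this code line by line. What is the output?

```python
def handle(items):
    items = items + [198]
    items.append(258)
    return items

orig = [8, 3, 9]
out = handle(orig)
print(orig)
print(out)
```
[8, 3, 9]
[8, 3, 9, 198, 258]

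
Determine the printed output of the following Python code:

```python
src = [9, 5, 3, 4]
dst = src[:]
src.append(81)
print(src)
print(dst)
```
[9, 5, 3, 4, 81]
[9, 5, 3, 4]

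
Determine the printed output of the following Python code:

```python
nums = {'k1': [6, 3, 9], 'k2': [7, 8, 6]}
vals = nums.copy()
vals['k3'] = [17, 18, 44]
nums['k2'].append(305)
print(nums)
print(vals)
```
{'k1': [6, 3, 9], 'k2': [7, 8, 6, 305]}
{'k1': [6, 3, 9], 'k2': [7, 8, 6, 305], 'k3': [17, 18, 44]}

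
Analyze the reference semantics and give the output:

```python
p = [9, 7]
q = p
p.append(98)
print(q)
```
[9, 7, 98]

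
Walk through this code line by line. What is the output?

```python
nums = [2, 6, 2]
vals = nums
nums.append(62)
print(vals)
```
[2, 6, 2, 62]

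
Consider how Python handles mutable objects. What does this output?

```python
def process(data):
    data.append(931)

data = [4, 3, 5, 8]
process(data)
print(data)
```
[4, 3, 5, 8, 931]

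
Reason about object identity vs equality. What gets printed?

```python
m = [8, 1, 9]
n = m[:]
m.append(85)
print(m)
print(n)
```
[8, 1, 9, 85]
[8, 1, 9]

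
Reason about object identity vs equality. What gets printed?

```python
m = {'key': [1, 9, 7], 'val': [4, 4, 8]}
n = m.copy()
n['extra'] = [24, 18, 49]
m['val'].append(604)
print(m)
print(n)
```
{'key': [1, 9, 7], 'val': [4, 4, 8, 604]}
{'key': [1, 9, 7], 'val': [4, 4, 8, 604], 'extra': [24, 18, 49]}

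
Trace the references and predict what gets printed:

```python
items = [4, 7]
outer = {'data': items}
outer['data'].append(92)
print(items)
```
[4, 7, 92]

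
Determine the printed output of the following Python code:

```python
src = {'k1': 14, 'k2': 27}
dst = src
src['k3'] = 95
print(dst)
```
{'k1': 14, 'k2': 27, 'k3': 95}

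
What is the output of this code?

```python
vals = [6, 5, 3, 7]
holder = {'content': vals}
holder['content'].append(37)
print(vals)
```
[6, 5, 3, 7, 37]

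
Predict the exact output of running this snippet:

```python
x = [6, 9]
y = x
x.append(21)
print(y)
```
[6, 9, 21]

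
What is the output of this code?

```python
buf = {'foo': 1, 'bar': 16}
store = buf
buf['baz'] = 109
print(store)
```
{'foo': 1, 'bar': 16, 'baz': 109}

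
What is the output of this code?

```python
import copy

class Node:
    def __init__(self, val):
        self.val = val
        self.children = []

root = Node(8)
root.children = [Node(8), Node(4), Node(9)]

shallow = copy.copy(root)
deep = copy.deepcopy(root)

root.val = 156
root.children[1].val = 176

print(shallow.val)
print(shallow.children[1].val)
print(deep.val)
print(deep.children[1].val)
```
8
176
8
4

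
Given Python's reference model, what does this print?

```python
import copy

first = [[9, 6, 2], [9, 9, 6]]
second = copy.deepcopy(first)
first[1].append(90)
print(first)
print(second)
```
[[9, 6, 2], [9, 9, 6, 90]]
[[9, 6, 2], [9, 9, 6]]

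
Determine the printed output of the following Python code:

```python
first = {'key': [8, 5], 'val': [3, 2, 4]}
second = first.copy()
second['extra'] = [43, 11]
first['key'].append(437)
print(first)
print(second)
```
{'key': [8, 5, 437], 'val': [3, 2, 4]}
{'key': [8, 5, 437], 'val': [3, 2, 4], 'extra': [43, 11]}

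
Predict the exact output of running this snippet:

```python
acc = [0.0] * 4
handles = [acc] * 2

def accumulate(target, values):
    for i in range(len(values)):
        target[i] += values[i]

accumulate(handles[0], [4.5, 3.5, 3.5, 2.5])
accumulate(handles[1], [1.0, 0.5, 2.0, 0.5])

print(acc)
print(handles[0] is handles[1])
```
[5.5, 4.0, 5.5, 3.0]
True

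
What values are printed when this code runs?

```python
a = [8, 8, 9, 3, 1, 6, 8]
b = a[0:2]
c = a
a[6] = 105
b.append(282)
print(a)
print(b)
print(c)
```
[8, 8, 9, 3, 1, 6, 105]
[8, 8, 282]
[8, 8, 9, 3, 1, 6, 105]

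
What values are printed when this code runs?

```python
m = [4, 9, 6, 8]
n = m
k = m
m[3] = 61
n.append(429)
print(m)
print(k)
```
[4, 9, 6, 61, 429]
[4, 9, 6, 61, 429]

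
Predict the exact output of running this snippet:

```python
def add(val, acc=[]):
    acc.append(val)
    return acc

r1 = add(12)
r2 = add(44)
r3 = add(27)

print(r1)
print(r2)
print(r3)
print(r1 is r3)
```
[12, 44, 27]
[12, 44, 27]
[12, 44, 27]
True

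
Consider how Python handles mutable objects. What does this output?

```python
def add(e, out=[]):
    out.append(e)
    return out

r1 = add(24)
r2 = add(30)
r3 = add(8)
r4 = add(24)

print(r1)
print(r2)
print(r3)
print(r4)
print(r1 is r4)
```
[24, 30, 8, 24]
[24, 30, 8, 24]
[24, 30, 8, 24]
[24, 30, 8, 24]
True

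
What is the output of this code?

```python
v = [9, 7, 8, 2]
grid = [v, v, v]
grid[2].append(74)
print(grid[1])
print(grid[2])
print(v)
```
[9, 7, 8, 2, 74]
[9, 7, 8, 2, 74]
[9, 7, 8, 2, 74]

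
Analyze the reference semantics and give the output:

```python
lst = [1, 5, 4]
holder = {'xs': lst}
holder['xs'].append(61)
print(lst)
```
[1, 5, 4, 61]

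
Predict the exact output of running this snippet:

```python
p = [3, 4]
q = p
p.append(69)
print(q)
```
[3, 4, 69]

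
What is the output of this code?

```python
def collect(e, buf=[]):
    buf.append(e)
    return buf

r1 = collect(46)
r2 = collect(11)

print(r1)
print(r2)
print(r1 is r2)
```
[46, 11]
[46, 11]
True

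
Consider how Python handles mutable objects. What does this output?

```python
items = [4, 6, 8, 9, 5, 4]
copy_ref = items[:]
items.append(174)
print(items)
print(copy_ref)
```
[4, 6, 8, 9, 5, 4, 174]
[4, 6, 8, 9, 5, 4]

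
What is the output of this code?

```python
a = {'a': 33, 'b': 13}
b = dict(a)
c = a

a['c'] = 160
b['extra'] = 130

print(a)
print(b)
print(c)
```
{'a': 33, 'b': 13, 'c': 160}
{'a': 33, 'b': 13, 'extra': 130}
{'a': 33, 'b': 13, 'c': 160}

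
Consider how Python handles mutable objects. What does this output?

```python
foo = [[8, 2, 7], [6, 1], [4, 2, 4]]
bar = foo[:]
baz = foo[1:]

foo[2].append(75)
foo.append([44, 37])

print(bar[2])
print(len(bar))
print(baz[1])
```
[4, 2, 4, 75]
3
[4, 2, 4, 75]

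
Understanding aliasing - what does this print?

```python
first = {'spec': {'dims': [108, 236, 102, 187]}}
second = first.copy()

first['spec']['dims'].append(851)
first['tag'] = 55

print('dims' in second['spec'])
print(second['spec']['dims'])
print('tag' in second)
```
True
[108, 236, 102, 187, 851]
False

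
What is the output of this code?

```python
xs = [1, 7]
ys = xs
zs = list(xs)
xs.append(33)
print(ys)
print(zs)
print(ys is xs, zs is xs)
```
[1, 7, 33]
[1, 7]
True False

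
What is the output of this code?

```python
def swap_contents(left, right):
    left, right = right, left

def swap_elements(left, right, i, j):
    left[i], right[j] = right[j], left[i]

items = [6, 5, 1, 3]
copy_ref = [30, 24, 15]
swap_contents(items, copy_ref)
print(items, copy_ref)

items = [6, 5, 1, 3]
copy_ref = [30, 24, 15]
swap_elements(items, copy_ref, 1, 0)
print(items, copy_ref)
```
[6, 5, 1, 3] [30, 24, 15]
[6, 30, 1, 3] [5, 24, 15]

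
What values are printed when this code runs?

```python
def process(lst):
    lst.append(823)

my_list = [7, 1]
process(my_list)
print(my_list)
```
[7, 1, 823]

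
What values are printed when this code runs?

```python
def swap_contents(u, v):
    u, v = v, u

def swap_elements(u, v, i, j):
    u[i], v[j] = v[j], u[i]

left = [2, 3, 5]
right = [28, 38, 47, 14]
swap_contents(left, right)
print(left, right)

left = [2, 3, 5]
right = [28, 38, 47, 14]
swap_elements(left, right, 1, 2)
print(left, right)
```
[2, 3, 5] [28, 38, 47, 14]
[2, 47, 5] [28, 38, 3, 14]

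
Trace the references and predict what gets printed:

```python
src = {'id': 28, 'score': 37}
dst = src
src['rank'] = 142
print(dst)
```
{'id': 28, 'score': 37, 'rank': 142}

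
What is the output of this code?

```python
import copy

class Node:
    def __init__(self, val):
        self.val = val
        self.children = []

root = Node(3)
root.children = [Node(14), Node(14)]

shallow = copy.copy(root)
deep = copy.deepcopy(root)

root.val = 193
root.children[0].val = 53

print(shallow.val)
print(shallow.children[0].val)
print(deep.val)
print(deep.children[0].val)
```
3
53
3
14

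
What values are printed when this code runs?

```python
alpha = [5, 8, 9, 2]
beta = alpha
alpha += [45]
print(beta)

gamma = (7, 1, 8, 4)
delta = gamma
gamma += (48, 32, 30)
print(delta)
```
[5, 8, 9, 2, 45]
(7, 1, 8, 4)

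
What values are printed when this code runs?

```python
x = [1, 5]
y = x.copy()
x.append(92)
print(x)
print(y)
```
[1, 5, 92]
[1, 5]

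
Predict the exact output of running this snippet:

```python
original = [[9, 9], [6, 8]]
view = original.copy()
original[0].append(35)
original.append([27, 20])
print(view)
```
[[9, 9, 35], [6, 8]]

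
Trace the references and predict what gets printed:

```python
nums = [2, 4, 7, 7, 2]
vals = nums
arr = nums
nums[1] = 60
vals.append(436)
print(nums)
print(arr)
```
[2, 60, 7, 7, 2, 436]
[2, 60, 7, 7, 2, 436]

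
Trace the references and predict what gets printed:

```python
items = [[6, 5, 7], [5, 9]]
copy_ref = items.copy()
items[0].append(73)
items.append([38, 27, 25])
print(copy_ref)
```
[[6, 5, 7, 73], [5, 9]]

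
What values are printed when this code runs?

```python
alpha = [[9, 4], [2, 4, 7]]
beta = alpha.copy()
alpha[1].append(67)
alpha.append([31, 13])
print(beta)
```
[[9, 4], [2, 4, 7, 67]]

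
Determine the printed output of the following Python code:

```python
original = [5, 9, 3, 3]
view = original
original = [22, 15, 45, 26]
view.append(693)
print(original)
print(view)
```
[22, 15, 45, 26]
[5, 9, 3, 3, 693]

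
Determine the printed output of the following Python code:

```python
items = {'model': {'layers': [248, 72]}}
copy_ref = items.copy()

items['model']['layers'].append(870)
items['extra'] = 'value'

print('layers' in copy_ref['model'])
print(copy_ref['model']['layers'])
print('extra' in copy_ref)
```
True
[248, 72, 870]
False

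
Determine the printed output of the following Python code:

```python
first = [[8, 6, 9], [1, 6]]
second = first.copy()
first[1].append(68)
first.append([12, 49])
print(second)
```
[[8, 6, 9], [1, 6, 68]]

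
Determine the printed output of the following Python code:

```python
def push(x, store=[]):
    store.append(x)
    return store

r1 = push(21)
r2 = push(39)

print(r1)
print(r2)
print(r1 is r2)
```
[21, 39]
[21, 39]
True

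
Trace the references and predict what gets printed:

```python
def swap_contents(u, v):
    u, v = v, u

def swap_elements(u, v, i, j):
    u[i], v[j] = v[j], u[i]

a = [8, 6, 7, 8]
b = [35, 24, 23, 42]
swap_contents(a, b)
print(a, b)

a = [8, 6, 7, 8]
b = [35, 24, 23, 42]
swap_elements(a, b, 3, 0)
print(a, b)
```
[8, 6, 7, 8] [35, 24, 23, 42]
[8, 6, 7, 35] [8, 24, 23, 42]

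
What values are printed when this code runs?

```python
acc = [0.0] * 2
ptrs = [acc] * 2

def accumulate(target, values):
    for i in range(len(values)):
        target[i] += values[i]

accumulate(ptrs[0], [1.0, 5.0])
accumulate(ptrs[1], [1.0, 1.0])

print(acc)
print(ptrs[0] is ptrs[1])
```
[2.0, 6.0]
True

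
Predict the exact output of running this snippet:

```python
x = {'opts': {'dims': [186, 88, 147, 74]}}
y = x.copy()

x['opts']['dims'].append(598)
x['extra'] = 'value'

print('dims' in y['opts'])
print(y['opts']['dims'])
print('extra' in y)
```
True
[186, 88, 147, 74, 598]
False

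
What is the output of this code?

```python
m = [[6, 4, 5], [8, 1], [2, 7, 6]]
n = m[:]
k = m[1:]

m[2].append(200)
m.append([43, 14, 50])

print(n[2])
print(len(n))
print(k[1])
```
[2, 7, 6, 200]
3
[2, 7, 6, 200]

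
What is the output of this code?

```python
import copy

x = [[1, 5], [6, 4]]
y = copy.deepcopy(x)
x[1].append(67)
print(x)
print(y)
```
[[1, 5], [6, 4, 67]]
[[1, 5], [6, 4]]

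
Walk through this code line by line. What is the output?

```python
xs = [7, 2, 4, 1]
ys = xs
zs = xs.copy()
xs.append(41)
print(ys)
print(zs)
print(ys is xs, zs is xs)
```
[7, 2, 4, 1, 41]
[7, 2, 4, 1]
True False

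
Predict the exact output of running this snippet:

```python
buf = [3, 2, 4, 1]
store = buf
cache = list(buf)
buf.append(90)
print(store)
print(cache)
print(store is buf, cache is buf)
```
[3, 2, 4, 1, 90]
[3, 2, 4, 1]
True False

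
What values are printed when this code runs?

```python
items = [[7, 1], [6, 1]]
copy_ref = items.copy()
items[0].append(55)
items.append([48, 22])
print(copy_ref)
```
[[7, 1, 55], [6, 1]]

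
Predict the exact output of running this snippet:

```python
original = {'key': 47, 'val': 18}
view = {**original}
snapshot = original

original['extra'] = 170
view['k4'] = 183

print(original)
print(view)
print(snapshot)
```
{'key': 47, 'val': 18, 'extra': 170}
{'key': 47, 'val': 18, 'k4': 183}
{'key': 47, 'val': 18, 'extra': 170}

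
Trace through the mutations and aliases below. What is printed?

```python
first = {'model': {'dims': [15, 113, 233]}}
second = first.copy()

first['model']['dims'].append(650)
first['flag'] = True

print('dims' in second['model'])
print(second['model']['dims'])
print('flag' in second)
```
True
[15, 113, 233, 650]
False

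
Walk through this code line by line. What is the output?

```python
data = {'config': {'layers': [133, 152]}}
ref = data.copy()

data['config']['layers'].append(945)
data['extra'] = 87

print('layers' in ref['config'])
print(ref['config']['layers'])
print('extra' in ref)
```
True
[133, 152, 945]
False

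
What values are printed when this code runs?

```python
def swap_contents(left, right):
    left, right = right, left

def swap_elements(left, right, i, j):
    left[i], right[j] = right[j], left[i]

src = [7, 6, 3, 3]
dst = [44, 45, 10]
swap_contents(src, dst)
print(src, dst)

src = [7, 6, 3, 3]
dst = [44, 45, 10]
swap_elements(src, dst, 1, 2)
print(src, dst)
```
[7, 6, 3, 3] [44, 45, 10]
[7, 10, 3, 3] [44, 45, 6]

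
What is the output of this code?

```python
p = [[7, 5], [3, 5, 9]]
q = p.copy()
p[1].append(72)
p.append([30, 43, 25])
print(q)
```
[[7, 5], [3, 5, 9, 72]]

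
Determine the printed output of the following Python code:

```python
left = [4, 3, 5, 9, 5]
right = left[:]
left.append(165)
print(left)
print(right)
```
[4, 3, 5, 9, 5, 165]
[4, 3, 5, 9, 5]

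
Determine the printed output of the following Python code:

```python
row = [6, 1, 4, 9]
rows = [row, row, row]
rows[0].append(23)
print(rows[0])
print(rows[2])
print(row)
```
[6, 1, 4, 9, 23]
[6, 1, 4, 9, 23]
[6, 1, 4, 9, 23]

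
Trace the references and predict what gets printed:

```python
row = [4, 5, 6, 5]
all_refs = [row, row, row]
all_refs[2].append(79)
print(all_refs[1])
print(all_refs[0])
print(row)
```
[4, 5, 6, 5, 79]
[4, 5, 6, 5, 79]
[4, 5, 6, 5, 79]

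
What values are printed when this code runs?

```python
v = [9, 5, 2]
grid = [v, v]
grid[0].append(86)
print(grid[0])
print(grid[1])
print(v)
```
[9, 5, 2, 86]
[9, 5, 2, 86]
[9, 5, 2, 86]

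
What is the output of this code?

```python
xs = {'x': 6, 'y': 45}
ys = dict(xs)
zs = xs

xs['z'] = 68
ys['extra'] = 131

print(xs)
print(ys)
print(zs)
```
{'x': 6, 'y': 45, 'z': 68}
{'x': 6, 'y': 45, 'extra': 131}
{'x': 6, 'y': 45, 'z': 68}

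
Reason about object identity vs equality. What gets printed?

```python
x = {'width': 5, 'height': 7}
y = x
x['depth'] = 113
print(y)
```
{'width': 5, 'height': 7, 'depth': 113}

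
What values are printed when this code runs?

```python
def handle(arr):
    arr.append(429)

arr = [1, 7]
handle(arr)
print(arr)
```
[1, 7, 429]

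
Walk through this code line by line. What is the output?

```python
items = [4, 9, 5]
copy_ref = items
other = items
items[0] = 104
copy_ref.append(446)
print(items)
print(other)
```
[104, 9, 5, 446]
[104, 9, 5, 446]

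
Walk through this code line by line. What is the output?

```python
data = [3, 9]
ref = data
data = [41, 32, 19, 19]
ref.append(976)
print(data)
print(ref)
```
[41, 32, 19, 19]
[3, 9, 976]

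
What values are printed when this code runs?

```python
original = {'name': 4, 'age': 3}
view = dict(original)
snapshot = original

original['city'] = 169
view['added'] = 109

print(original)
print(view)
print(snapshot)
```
{'name': 4, 'age': 3, 'city': 169}
{'name': 4, 'age': 3, 'added': 109}
{'name': 4, 'age': 3, 'city': 169}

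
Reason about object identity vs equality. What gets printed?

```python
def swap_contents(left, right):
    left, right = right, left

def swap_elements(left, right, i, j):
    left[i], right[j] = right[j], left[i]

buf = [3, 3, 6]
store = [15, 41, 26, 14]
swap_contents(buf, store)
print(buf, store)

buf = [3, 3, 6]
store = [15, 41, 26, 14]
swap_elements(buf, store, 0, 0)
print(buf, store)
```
[3, 3, 6] [15, 41, 26, 14]
[15, 3, 6] [3, 41, 26, 14]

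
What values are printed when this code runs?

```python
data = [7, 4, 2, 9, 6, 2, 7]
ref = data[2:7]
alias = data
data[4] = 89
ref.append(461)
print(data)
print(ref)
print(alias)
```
[7, 4, 2, 9, 89, 2, 7]
[2, 9, 6, 2, 7, 461]
[7, 4, 2, 9, 89, 2, 7]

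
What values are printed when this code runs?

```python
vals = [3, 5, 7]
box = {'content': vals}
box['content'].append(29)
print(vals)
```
[3, 5, 7, 29]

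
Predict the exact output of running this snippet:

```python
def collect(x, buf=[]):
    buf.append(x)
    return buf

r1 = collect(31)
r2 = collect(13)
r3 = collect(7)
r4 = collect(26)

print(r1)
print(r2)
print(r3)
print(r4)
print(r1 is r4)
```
[31, 13, 7, 26]
[31, 13, 7, 26]
[31, 13, 7, 26]
[31, 13, 7, 26]
True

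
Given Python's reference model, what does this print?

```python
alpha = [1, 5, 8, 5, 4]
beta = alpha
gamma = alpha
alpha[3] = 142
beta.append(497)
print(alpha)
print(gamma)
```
[1, 5, 8, 142, 4, 497]
[1, 5, 8, 142, 4, 497]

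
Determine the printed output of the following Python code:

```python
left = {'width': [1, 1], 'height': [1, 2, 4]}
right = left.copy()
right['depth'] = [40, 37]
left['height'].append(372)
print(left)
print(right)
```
{'width': [1, 1], 'height': [1, 2, 4, 372]}
{'width': [1, 1], 'height': [1, 2, 4, 372], 'depth': [40, 37]}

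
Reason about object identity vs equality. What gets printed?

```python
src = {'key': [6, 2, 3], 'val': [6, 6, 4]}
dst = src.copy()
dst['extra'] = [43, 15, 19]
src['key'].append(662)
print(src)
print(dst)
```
{'key': [6, 2, 3, 662], 'val': [6, 6, 4]}
{'key': [6, 2, 3, 662], 'val': [6, 6, 4], 'extra': [43, 15, 19]}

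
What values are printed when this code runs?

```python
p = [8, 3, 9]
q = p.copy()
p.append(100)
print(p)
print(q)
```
[8, 3, 9, 100]
[8, 3, 9]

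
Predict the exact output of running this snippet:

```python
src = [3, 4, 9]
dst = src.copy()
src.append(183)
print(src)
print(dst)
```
[3, 4, 9, 183]
[3, 4, 9]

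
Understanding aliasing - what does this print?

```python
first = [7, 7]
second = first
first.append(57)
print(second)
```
[7, 7, 57]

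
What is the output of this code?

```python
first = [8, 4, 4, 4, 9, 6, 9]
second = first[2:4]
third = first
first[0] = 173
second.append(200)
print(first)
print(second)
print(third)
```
[173, 4, 4, 4, 9, 6, 9]
[4, 4, 200]
[173, 4, 4, 4, 9, 6, 9]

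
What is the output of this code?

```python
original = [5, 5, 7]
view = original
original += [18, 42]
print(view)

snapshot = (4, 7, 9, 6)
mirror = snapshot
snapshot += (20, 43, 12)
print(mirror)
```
[5, 5, 7, 18, 42]
(4, 7, 9, 6)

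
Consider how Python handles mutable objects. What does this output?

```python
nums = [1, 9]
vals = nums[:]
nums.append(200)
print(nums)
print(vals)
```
[1, 9, 200]
[1, 9]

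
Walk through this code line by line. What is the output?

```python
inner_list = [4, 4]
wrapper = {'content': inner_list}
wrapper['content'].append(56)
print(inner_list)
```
[4, 4, 56]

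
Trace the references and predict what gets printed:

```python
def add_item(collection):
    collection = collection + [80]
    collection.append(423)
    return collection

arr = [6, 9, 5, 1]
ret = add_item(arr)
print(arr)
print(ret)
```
[6, 9, 5, 1]
[6, 9, 5, 1, 80, 423]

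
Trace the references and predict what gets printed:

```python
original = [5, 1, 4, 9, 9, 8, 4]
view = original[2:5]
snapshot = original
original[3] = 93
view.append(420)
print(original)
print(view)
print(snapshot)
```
[5, 1, 4, 93, 9, 8, 4]
[4, 9, 9, 420]
[5, 1, 4, 93, 9, 8, 4]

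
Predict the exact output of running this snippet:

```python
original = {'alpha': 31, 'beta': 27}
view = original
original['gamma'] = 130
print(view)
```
{'alpha': 31, 'beta': 27, 'gamma': 130}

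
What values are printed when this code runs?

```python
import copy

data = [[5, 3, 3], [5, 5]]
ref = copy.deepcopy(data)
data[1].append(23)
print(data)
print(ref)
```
[[5, 3, 3], [5, 5, 23]]
[[5, 3, 3], [5, 5]]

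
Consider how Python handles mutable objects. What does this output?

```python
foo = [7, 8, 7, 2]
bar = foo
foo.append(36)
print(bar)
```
[7, 8, 7, 2, 36]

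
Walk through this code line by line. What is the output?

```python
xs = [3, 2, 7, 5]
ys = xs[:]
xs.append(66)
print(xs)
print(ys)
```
[3, 2, 7, 5, 66]
[3, 2, 7, 5]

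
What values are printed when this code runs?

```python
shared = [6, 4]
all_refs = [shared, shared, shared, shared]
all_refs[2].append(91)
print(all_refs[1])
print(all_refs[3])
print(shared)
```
[6, 4, 91]
[6, 4, 91]
[6, 4, 91]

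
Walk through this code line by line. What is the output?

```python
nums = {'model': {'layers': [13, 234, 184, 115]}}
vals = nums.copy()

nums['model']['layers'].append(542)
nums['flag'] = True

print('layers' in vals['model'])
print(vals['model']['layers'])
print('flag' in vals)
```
True
[13, 234, 184, 115, 542]
False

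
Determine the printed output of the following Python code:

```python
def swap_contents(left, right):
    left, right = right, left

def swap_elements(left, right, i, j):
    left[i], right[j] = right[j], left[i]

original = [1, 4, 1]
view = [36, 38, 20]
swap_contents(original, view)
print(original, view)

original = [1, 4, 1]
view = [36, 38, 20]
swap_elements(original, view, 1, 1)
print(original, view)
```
[1, 4, 1] [36, 38, 20]
[1, 38, 1] [36, 4, 20]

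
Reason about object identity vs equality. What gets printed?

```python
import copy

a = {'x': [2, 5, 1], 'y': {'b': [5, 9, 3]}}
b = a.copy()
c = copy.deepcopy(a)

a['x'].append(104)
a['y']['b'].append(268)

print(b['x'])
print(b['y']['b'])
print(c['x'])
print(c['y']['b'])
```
[2, 5, 1, 104]
[5, 9, 3, 268]
[2, 5, 1]
[5, 9, 3]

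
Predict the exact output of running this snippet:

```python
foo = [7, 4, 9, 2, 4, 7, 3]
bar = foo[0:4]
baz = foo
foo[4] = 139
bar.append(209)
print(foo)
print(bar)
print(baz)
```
[7, 4, 9, 2, 139, 7, 3]
[7, 4, 9, 2, 209]
[7, 4, 9, 2, 139, 7, 3]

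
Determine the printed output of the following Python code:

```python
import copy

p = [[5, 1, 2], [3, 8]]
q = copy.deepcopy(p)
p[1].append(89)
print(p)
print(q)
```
[[5, 1, 2], [3, 8, 89]]
[[5, 1, 2], [3, 8]]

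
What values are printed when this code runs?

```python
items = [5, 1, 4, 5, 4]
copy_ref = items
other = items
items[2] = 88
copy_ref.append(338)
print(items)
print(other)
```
[5, 1, 88, 5, 4, 338]
[5, 1, 88, 5, 4, 338]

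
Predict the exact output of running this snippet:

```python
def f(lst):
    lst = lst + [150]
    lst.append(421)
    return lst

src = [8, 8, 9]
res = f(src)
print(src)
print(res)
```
[8, 8, 9]
[8, 8, 9, 150, 421]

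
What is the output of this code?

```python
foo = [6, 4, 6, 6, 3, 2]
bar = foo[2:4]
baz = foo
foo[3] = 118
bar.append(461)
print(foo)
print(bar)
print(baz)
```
[6, 4, 6, 118, 3, 2]
[6, 6, 461]
[6, 4, 6, 118, 3, 2]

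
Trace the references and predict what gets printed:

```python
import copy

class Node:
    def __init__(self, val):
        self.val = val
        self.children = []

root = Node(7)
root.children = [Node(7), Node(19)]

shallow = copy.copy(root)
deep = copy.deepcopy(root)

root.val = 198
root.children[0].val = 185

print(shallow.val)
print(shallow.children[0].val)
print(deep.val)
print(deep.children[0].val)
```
7
185
7
7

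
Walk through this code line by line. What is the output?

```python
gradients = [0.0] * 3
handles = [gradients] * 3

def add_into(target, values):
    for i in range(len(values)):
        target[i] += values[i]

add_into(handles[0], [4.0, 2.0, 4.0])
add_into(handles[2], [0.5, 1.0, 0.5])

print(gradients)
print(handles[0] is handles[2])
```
[4.5, 3.0, 4.5]
True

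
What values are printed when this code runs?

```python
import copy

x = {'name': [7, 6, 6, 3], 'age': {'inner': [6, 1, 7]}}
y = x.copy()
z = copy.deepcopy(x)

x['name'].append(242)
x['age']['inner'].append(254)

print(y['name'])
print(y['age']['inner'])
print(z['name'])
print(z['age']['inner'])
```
[7, 6, 6, 3, 242]
[6, 1, 7, 254]
[7, 6, 6, 3]
[6, 1, 7]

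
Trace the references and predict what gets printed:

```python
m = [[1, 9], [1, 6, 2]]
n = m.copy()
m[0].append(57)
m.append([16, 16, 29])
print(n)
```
[[1, 9, 57], [1, 6, 2]]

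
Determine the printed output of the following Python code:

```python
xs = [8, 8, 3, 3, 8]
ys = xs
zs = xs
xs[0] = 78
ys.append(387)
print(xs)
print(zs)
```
[78, 8, 3, 3, 8, 387]
[78, 8, 3, 3, 8, 387]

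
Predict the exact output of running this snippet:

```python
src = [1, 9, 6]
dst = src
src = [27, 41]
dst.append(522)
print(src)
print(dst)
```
[27, 41]
[1, 9, 6, 522]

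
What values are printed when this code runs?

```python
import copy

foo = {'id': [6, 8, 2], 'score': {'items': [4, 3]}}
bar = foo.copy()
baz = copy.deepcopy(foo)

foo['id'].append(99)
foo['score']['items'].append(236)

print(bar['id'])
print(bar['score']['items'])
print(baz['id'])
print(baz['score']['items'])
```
[6, 8, 2, 99]
[4, 3, 236]
[6, 8, 2]
[4, 3]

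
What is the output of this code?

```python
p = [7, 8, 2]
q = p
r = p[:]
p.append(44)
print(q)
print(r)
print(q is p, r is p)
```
[7, 8, 2, 44]
[7, 8, 2]
True False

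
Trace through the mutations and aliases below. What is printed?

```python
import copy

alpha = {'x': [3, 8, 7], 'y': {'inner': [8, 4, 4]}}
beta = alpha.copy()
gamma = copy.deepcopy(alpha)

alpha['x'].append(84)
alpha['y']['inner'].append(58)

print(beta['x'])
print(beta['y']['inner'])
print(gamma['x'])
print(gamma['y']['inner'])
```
[3, 8, 7, 84]
[8, 4, 4, 58]
[3, 8, 7]
[8, 4, 4]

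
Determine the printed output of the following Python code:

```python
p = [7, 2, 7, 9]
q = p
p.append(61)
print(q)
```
[7, 2, 7, 9, 61]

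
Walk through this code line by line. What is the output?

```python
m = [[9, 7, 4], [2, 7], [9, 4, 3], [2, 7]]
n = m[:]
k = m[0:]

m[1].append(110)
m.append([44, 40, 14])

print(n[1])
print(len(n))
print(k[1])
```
[2, 7, 110]
4
[2, 7, 110]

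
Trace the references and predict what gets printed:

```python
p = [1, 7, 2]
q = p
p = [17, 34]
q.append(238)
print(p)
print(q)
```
[17, 34]
[1, 7, 2, 238]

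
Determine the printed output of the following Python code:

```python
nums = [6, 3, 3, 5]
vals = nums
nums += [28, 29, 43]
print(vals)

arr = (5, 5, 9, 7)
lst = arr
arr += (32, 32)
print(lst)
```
[6, 3, 3, 5, 28, 29, 43]
(5, 5, 9, 7)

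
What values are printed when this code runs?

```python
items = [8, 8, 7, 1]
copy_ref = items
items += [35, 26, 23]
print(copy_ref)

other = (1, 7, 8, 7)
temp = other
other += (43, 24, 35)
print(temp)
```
[8, 8, 7, 1, 35, 26, 23]
(1, 7, 8, 7)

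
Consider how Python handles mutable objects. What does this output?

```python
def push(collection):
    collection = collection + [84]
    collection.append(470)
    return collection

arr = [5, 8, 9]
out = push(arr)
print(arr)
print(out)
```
[5, 8, 9]
[5, 8, 9, 84, 470]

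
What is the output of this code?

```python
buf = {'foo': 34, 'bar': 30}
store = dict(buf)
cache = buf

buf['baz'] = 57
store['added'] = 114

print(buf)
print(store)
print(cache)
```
{'foo': 34, 'bar': 30, 'baz': 57}
{'foo': 34, 'bar': 30, 'added': 114}
{'foo': 34, 'bar': 30, 'baz': 57}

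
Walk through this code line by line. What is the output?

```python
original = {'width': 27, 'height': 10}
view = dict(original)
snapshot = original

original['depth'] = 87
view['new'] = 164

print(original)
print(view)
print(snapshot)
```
{'width': 27, 'height': 10, 'depth': 87}
{'width': 27, 'height': 10, 'new': 164}
{'width': 27, 'height': 10, 'depth': 87}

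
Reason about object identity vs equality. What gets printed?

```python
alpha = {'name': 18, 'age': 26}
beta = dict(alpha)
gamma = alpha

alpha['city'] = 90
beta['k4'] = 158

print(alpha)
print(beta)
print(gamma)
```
{'name': 18, 'age': 26, 'city': 90}
{'name': 18, 'age': 26, 'k4': 158}
{'name': 18, 'age': 26, 'city': 90}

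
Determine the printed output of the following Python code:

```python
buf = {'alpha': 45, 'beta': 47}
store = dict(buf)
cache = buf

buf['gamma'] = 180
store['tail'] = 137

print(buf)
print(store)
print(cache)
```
{'alpha': 45, 'beta': 47, 'gamma': 180}
{'alpha': 45, 'beta': 47, 'tail': 137}
{'alpha': 45, 'beta': 47, 'gamma': 180}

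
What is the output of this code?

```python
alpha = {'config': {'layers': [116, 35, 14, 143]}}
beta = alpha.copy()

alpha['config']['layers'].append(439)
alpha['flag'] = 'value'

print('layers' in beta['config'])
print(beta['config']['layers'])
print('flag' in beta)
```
True
[116, 35, 14, 143, 439]
False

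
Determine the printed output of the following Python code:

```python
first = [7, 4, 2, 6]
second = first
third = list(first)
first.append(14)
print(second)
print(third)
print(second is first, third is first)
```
[7, 4, 2, 6, 14]
[7, 4, 2, 6]
True False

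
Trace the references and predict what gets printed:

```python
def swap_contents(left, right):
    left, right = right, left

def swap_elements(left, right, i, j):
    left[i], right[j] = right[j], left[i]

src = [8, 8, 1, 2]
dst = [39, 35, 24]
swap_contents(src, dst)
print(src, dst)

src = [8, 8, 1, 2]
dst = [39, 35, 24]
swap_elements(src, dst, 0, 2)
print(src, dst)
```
[8, 8, 1, 2] [39, 35, 24]
[24, 8, 1, 2] [39, 35, 8]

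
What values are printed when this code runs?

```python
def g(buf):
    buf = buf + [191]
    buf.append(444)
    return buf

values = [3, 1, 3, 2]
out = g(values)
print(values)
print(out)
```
[3, 1, 3, 2]
[3, 1, 3, 2, 191, 444]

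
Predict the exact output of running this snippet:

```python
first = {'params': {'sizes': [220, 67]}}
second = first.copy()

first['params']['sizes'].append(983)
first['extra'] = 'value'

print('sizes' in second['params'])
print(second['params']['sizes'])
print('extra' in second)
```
True
[220, 67, 983]
False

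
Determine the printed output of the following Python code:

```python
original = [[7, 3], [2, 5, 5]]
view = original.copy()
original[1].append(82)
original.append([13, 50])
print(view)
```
[[7, 3], [2, 5, 5, 82]]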